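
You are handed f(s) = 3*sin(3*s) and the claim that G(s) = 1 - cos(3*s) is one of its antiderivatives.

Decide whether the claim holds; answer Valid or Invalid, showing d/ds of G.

Valid - differentiating G returns exactly f.

d/ds[G] = 3*sin(3*s)
This equals f(s) exactly, so the claim holds.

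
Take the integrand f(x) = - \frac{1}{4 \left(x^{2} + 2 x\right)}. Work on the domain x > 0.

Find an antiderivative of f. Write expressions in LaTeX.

The denominator factors as 4 x \left(x + 2\right); partial fractions split f into directly integrable pieces: \frac{1}{8 \left(x + 2\right)} - \frac{1}{8 x}.
Check: d/dx[- \frac{\log{\left(x \right)}}{8} + \frac{\log{\left(x + 2 \right)}}{8}] = - \frac{1}{4 x^{2} + 8 x}, which equals f(x).

An antiderivative is F(x) = - \frac{\log{\left(x \right)}}{8} + \frac{\log{\left(x + 2 \right)}}{8}.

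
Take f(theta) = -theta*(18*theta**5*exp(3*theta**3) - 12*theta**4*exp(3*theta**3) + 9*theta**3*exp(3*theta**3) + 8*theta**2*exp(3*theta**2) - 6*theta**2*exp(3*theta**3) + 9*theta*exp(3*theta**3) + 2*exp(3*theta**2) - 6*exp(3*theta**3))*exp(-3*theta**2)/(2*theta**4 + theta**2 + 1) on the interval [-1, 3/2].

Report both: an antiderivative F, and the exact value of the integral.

Antiderivative: F(theta) = -log(2*theta**4 + theta**2 + 1) - exp(-3*theta**2)*exp(3*theta**3); value = -exp(27/8) - log(107/8) + exp(-6) + log(4)

A candidate is checked by its d/dtheta: the result must match f(theta).
F(theta) = -log(2*theta**4 + theta**2 + 1) - exp(-3*theta**2)*exp(3*theta**3) is an antiderivative of f.
Check: d/dtheta[-log(2*theta**4 + theta**2 + 1) - exp(-3*theta**2)*exp(3*theta**3)] = (-18*theta**6*exp(3*theta**3) + 12*theta**5*exp(3*theta**3) - 9*theta**4*exp(3*theta**3) - 8*theta**3*exp(3*theta**2) + 6*theta**3*exp(3*theta**3) - 9*theta**2*exp(3*theta**3) - 2*theta*exp(3*theta**2) + 6*theta*exp(3*theta**3))/(2*theta**4*exp(3*theta**2) + theta**2*exp(3*theta**2) + exp(3*theta**2)), which equals f(theta).
F(3/2) = -exp(27/8) - log(107/8); F(-1) = -log(4) - exp(-6).
Integral = F(3/2) - F(-1) = -exp(27/8) - log(107/8) + exp(-6) + log(4).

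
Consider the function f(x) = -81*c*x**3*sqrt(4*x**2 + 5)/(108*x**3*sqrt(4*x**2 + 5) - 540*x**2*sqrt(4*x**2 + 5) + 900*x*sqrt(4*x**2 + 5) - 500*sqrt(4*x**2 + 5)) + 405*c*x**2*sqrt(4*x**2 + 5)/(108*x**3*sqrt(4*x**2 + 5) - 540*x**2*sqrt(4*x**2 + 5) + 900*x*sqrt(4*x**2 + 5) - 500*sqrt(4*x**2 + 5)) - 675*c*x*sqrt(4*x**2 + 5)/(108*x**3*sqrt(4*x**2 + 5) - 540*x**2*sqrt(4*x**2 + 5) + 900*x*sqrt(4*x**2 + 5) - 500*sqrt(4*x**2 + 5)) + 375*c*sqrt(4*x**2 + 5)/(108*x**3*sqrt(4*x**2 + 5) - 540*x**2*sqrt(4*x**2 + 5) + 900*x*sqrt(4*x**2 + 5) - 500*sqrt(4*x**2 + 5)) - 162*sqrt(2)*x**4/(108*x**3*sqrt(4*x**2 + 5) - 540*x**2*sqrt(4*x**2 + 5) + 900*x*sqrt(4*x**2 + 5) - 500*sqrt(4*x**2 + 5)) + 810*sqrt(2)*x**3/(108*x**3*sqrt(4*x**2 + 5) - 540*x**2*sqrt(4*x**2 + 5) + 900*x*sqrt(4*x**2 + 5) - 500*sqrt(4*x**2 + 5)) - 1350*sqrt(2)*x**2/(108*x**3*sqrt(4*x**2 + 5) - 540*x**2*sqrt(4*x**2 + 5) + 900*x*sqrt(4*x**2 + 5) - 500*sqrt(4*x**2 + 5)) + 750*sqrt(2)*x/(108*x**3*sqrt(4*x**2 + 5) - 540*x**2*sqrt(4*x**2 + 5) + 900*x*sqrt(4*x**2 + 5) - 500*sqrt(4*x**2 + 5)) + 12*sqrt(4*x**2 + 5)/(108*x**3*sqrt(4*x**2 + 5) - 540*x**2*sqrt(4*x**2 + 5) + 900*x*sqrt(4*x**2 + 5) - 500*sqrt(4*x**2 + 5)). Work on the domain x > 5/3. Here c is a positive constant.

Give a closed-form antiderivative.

The integrand splits into summands that can be handled one at a time.
Check: d/dx[-3*c*x/4 - 3*sqrt(2*x**2 + 5/2)/4 - 1/(2*(3*x - 5)**2)] = (-81*c*x**3*sqrt(4*x**2 + 5) + 405*c*x**2*sqrt(4*x**2 + 5) - 675*c*x*sqrt(4*x**2 + 5) + 375*c*sqrt(4*x**2 + 5) - 162*sqrt(2)*x**4 + 810*sqrt(2)*x**3 - 1350*sqrt(2)*x**2 + 750*sqrt(2)*x + 12*sqrt(4*x**2 + 5))/(108*x**3*sqrt(4*x**2 + 5) - 540*x**2*sqrt(4*x**2 + 5) + 900*x*sqrt(4*x**2 + 5) - 500*sqrt(4*x**2 + 5)), which equals f(x).

An antiderivative is F(x) = -3*c*x/4 - 3*sqrt(2*x**2 + 5/2)/4 - 1/(2*(3*x - 5)**2).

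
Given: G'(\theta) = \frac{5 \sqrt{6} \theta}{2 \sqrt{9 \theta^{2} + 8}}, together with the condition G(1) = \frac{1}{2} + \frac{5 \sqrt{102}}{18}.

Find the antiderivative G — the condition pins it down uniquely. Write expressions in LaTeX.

G(\theta) = \frac{5 \sqrt{\frac{3 \theta^{2}}{2} + \frac{4}{3}}}{3} + \frac{1}{2}

The substitution u = \frac{3 \theta^{2}}{2} + \frac{4}{3} works: G'(\theta) is exactly (dG/du)*(du/d\theta) for that inner function.
A general antiderivative is \frac{5 \sqrt{\frac{3 \theta^{2}}{2} + \frac{4}{3}}}{3} + C.
The condition gives C = \frac{1}{2} + \frac{5 \sqrt{102}}{18} - (\frac{5 \sqrt{102}}{18}) = \frac{1}{2}.
So G(\theta) = \frac{5 \sqrt{\frac{3 \theta^{2}}{2} + \frac{4}{3}}}{3} + \frac{1}{2}.
Check: d/d\theta[\frac{5 \sqrt{\frac{3 \theta^{2}}{2} + \frac{4}{3}}}{3} + \frac{1}{2}] = \frac{5 \sqrt{6} \theta}{2 \sqrt{9 \theta^{2} + 8}} = G'(\theta).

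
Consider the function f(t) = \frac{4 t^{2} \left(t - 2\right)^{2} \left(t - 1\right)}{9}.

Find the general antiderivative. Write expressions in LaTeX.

The substitution u = - \frac{2 t^{2}}{3} + \frac{4 t}{3} works: f is exactly (dF/du)*(du/dt) for that inner function.
Check: d/dt[- \frac{\left(- \frac{2 t^{2}}{3} + \frac{4 t}{3}\right)^{3}}{4}] = \frac{4 t^{5}}{9} - \frac{20 t^{4}}{9} + \frac{32 t^{3}}{9} - \frac{16 t^{2}}{9}, which equals f(t).

F(t) = - \frac{\left(- \frac{2 t^{2}}{3} + \frac{4 t}{3}\right)^{3}}{4} + C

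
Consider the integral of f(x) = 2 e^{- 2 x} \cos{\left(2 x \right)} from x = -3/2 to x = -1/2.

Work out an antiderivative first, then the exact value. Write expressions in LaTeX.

Antiderivative: F(x) = \frac{\left(\sin{\left(2 x \right)} - \cos{\left(2 x \right)}\right) e^{- 2 x}}{2}; value = \frac{e^{3} \cos{\left(3 \right)}}{2} - \frac{e \sin{\left(1 \right)}}{2} - \frac{e \cos{\left(1 \right)}}{2} + \frac{e^{3} \sin{\left(3 \right)}}{2}

Any candidate F(x) must reproduce f(x) exactly when differentiated.
F(x) = \frac{\left(\sin{\left(2 x \right)} - \cos{\left(2 x \right)}\right) e^{- 2 x}}{2} is an antiderivative of f.
Check: d/dx[\frac{\left(\sin{\left(2 x \right)} - \cos{\left(2 x \right)}\right) e^{- 2 x}}{2}] = 2 e^{- 2 x} \cos{\left(2 x \right)} = f(x).
F(-1/2) = - \frac{e \sin{\left(1 \right)}}{2} - \frac{e \cos{\left(1 \right)}}{2}; F(-3/2) = - \frac{e^{3} \sin{\left(3 \right)}}{2} - \frac{e^{3} \cos{\left(3 \right)}}{2}.
Integral = F(-1/2) - F(-3/2) = \frac{e^{3} \cos{\left(3 \right)}}{2} - \frac{e \sin{\left(1 \right)}}{2} - \frac{e \cos{\left(1 \right)}}{2} + \frac{e^{3} \sin{\left(3 \right)}}{2}.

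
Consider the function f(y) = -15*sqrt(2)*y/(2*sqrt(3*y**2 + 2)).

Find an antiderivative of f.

An antiderivative is F(y) = -5*sqrt(2)*sqrt(3*y**2 + 2)/2.

The substitution u = 3*y**2/2 + 1 works: f is exactly (dF/du)*(du/dy) for that inner function.
Check: d/dy[-5*sqrt(2)*sqrt(3*y**2 + 2)/2] = -15*sqrt(2)*y/(2*sqrt(3*y**2 + 2)) = f(y).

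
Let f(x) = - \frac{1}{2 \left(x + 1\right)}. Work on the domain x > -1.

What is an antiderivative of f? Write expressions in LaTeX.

An antiderivative is F(x) = - \frac{\log{\left(3 x + 3 \right)}}{2}.

Whatever form F(x) takes, F'(x) = f(x) is non-negotiable.
Check: d/dx[- \frac{\log{\left(3 x + 3 \right)}}{2}] = - \frac{1}{2 x + 2}, which equals f(x).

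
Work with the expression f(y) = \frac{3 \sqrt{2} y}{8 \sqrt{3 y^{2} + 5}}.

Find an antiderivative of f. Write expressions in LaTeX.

f matches the chain-rule pattern g'(h)*h' with inner function h(y) = \frac{3 y^{2}}{2} + \frac{5}{2}; substituting u = h(y) collapses the integral.
Check: d/dy[\frac{\sqrt{2} \sqrt{3 y^{2} + 5}}{8}] = \frac{3 \sqrt{2} y}{8 \sqrt{3 y^{2} + 5}} = f(y).

An antiderivative is F(y) = \frac{\sqrt{2} \sqrt{3 y^{2} + 5}}{8}.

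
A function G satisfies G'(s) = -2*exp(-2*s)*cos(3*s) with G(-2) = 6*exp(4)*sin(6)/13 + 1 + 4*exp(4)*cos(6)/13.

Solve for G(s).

G(s) = (13*exp(2*s) - 6*sin(3*s) + 4*cos(3*s))*exp(-2*s)/13

For G(s) to be correct, d/ds[G] must agree with the stated G'(s) identically.
A general antiderivative is -6*exp(-2*s)*sin(3*s)/13 + 4*exp(-2*s)*cos(3*s)/13 + C.
The condition gives C = 6*exp(4)*sin(6)/13 + 1 + 4*exp(4)*cos(6)/13 - (6*exp(4)*sin(6)/13 + 4*exp(4)*cos(6)/13) = 1.
So G(s) = (13*exp(2*s) - 6*sin(3*s) + 4*cos(3*s))*exp(-2*s)/13.
Check: d/ds[(13*exp(2*s) - 6*sin(3*s) + 4*cos(3*s))*exp(-2*s)/13] = -2*exp(-2*s)*cos(3*s) = G'(s).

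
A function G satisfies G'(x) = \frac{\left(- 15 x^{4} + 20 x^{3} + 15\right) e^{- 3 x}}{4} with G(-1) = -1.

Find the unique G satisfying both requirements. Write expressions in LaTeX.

G(x) = \frac{\left(5 x^{4} - 4 e^{3 x} - 5\right) e^{- 3 x}}{4}

Recognize the product-rule pattern: G'(x) = u'v + uv' with u = \frac{5 x^{4}}{4} - \frac{5}{4}, v = e^{- 3 x}, so integration by parts undoes it.
A general antiderivative is - \frac{5 \left(1 - x^{4}\right) e^{- 3 x}}{4} + C.
The condition gives C = -1 - (0) = -1.
So G(x) = \frac{\left(5 x^{4} - 4 e^{3 x} - 5\right) e^{- 3 x}}{4}.
Check: d/dx[\frac{\left(5 x^{4} - 4 e^{3 x} - 5\right) e^{- 3 x}}{4}] = \frac{\left(- 15 x^{4} + 20 x^{3} + 15\right) e^{- 3 x}}{4} = G'(x).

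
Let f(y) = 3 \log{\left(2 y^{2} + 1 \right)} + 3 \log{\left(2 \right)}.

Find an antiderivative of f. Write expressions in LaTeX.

A first test for any F(y): its y-derivative must equal f(y) identically.
Check: d/dy[3 y \log{\left(4 y^{2} + 2 \right)} - 6 y + 3 \sqrt{2} \operatorname{atan}{\left(\sqrt{2} y \right)}] = 3 \log{\left(2 y^{2} + 1 \right)} + 3 \log{\left(2 \right)} = f(y).

An antiderivative is F(y) = 3 y \log{\left(4 y^{2} + 2 \right)} - 6 y + 3 \sqrt{2} \operatorname{atan}{\left(\sqrt{2} y \right)}.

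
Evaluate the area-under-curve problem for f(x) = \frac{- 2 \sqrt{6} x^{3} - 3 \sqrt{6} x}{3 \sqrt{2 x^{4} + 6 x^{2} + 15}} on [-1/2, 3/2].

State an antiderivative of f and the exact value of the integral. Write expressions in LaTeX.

The substitution u = \frac{x^{4}}{3} + x^{2} + \frac{5}{2} works: f is exactly (dF/du)*(du/dx) for that inner function.
F(x) = - \frac{\sqrt{6} \sqrt{2 x^{4} + 6 x^{2} + 15}}{6} is an antiderivative of f.
Check: d/dx[- \frac{\sqrt{6} \sqrt{2 x^{4} + 6 x^{2} + 15}}{6}] = \frac{- 2 \sqrt{6} x^{3} - 3 \sqrt{6} x}{3 \sqrt{2 x^{4} + 6 x^{2} + 15}} = f(x).
F(3/2) = - \frac{\sqrt{103}}{4}; F(-1/2) = - \frac{\sqrt{399}}{12}.
Integral = F(3/2) - F(-1/2) = - \frac{\sqrt{103}}{4} + \frac{\sqrt{399}}{12}.

Antiderivative: F(x) = - \frac{\sqrt{6} \sqrt{2 x^{4} + 6 x^{2} + 15}}{6}; value = - \frac{\sqrt{103}}{4} + \frac{\sqrt{399}}{12}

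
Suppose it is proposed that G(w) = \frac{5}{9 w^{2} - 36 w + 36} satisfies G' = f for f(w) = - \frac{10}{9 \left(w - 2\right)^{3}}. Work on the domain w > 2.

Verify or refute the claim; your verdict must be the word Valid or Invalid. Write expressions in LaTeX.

d/dw[G] = - \frac{10}{9 w^{3} - 54 w^{2} + 108 w - 72}
This equals f(w) exactly, so the claim holds.

Valid. The derivative of G reproduces f.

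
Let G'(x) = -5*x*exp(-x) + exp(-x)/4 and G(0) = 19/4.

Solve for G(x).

G(x) = (20*x + 19)*exp(-x)/4

Recognize the product-rule pattern: G'(x) = u'v + uv' with u = 5*x + 19/4, v = exp(-x), so integration by parts undoes it.
A general antiderivative is (20*x + 19)*exp(-x)/4 + C.
The condition gives C = 19/4 - (19/4) = 0.
So G(x) = (20*x + 19)*exp(-x)/4.
Check: d/dx[(20*x + 19)*exp(-x)/4] = (1 - 20*x)*exp(-x)/4, which equals G'(x).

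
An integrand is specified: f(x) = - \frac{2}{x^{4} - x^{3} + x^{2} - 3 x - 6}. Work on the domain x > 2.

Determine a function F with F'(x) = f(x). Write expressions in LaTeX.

The denominator factors as \left(x - 2\right) \left(x + 1\right) \left(x^{2} + 3\right); partial fractions split f into directly integrable pieces: - \frac{x - 5}{14 \left(x^{2} + 3\right)} + \frac{1}{6 \left(x + 1\right)} - \frac{2}{21 \left(x - 2\right)}.
Check: d/dx[- \frac{2 \log{\left(x - 2 \right)}}{21} + \frac{\log{\left(x + 1 \right)}}{6} - \frac{\log{\left(x^{2} + 3 \right)}}{28} + \frac{5 \sqrt{3} \operatorname{atan}{\left(\frac{\sqrt{3} x}{3} \right)}}{42}] = - \frac{2}{x^{4} - x^{3} + x^{2} - 3 x - 6} = f(x).

An antiderivative is F(x) = - \frac{2 \log{\left(x - 2 \right)}}{21} + \frac{\log{\left(x + 1 \right)}}{6} - \frac{\log{\left(x^{2} + 3 \right)}}{28} + \frac{5 \sqrt{3} \operatorname{atan}{\left(\frac{\sqrt{3} x}{3} \right)}}{42}.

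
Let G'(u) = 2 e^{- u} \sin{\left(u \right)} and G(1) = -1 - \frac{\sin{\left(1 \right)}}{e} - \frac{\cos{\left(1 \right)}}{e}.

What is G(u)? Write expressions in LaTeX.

G(u) = - \left(e^{u} + \sin{\left(u \right)} + \cos{\left(u \right)}\right) e^{- u}

Check a candidate G(u) by differentiating: d/du[G] must match the given G'(u).
A general antiderivative is - e^{- u} \sin{\left(u \right)} - e^{- u} \cos{\left(u \right)} + C.
The condition gives C = -1 - \frac{\sin{\left(1 \right)}}{e} - \frac{\cos{\left(1 \right)}}{e} - (- \frac{\sin{\left(1 \right)}}{e} - \frac{\cos{\left(1 \right)}}{e}) = -1.
So G(u) = - \left(e^{u} + \sin{\left(u \right)} + \cos{\left(u \right)}\right) e^{- u}.
Check: d/du[- \left(e^{u} + \sin{\left(u \right)} + \cos{\left(u \right)}\right) e^{- u}] = 2 e^{- u} \sin{\left(u \right)} = G'(u).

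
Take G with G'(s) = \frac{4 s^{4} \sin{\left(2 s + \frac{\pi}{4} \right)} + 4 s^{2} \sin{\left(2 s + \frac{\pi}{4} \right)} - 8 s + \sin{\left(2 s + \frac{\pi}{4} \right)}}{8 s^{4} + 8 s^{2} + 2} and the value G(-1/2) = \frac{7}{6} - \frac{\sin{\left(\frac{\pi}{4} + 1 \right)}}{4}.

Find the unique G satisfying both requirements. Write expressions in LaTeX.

Since d/ds undoes antidifferentiation here, G(s) must give back the stated G'(s).
A general antiderivative is - \frac{\cos{\left(2 s + \frac{\pi}{4} \right)}}{4} + \frac{1}{2 s^{2} + 1} + C.
The condition gives C = \frac{7}{6} - \frac{\sin{\left(\frac{\pi}{4} + 1 \right)}}{4} - (\frac{2}{3} - \frac{\sin{\left(\frac{\pi}{4} + 1 \right)}}{4}) = \frac{1}{2}.
So G(s) = - \frac{2 s^{2} \cos{\left(2 s + \frac{\pi}{4} \right)} - 4 s^{2} + \cos{\left(2 s + \frac{\pi}{4} \right)} - 6}{4 \left(2 s^{2} + 1\right)}.
Check: d/ds[- \frac{2 s^{2} \cos{\left(2 s + \frac{\pi}{4} \right)} - 4 s^{2} + \cos{\left(2 s + \frac{\pi}{4} \right)} - 6}{4 \left(2 s^{2} + 1\right)}] = \frac{4 s^{4} \sin{\left(2 s + \frac{\pi}{4} \right)} + 4 s^{2} \sin{\left(2 s + \frac{\pi}{4} \right)} - 8 s + \sin{\left(2 s + \frac{\pi}{4} \right)}}{8 s^{4} + 8 s^{2} + 2} = G'(s).

G(s) = - \frac{2 s^{2} \cos{\left(2 s + \frac{\pi}{4} \right)} - 4 s^{2} + \cos{\left(2 s + \frac{\pi}{4} \right)} - 6}{4 \left(2 s^{2} + 1\right)}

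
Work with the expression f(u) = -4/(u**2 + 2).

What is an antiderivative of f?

Any candidate F(u) must reproduce f(u) exactly when differentiated.
Check: d/du[-2*sqrt(2)*atan(sqrt(2)*u/2)] = -4/(u**2 + 2) = f(u).

An antiderivative is F(u) = -2*sqrt(2)*atan(sqrt(2)*u/2).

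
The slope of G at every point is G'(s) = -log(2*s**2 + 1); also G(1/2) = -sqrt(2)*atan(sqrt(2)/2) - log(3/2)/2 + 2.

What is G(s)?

Recover the given G'(s) by differentiating a candidate G(s); any mismatch rules it out.
A general antiderivative is -s*log(2*s**2 + 1) + 2*s - sqrt(2)*atan(sqrt(2)*s) + C.
The condition gives C = -sqrt(2)*atan(sqrt(2)/2) - log(3/2)/2 + 2 - (-sqrt(2)*atan(sqrt(2)/2) - log(3/2)/2 + 1) = 1.
So G(s) = -s*log(2*s**2 + 1) + 2*s - sqrt(2)*atan(sqrt(2)*s) + 1.
Check: d/ds[-s*log(2*s**2 + 1) + 2*s - sqrt(2)*atan(sqrt(2)*s) + 1] = -log(2*s**2 + 1) = G'(s).

G(s) = -s*log(2*s**2 + 1) + 2*s - sqrt(2)*atan(sqrt(2)*s) + 1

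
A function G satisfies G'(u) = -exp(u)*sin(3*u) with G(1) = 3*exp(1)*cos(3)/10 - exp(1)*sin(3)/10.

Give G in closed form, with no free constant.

G(u) = (-sin(3*u) + 3*cos(3*u))*exp(u)/10

Recover the given G'(u) by differentiating a candidate G(u); any mismatch rules it out.
A general antiderivative is -exp(u)*sin(3*u)/10 + 3*exp(u)*cos(3*u)/10 + C.
The condition gives C = 3*exp(1)*cos(3)/10 - exp(1)*sin(3)/10 - (3*exp(1)*cos(3)/10 - exp(1)*sin(3)/10) = 0.
So G(u) = (-sin(3*u) + 3*cos(3*u))*exp(u)/10.
Check: d/du[(-sin(3*u) + 3*cos(3*u))*exp(u)/10] = -exp(u)*sin(3*u) = G'(u).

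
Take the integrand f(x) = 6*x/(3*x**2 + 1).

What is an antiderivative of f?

An antiderivative is F(x) = log(2*x**2 + 2/3).

The substitution u = 2*x**2 + 2/3 works: f is exactly (dF/du)*(du/dx) for that inner function.
Check: d/dx[log(2*x**2 + 2/3)] = 6*x/(3*x**2 + 1) = f(x).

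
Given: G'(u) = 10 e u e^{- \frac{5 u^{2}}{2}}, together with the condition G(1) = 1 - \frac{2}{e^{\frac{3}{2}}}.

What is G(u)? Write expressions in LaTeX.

G(u) = 1 - 2 e e^{- \frac{5 u^{2}}{2}}

The substitution w = 1 - \frac{5 u^{2}}{2} works: G'(u) is exactly (dG/dw)*(dw/du) for that inner function.
A general antiderivative is - 2 e^{1 - \frac{5 u^{2}}{2}} + C.
The condition gives C = 1 - \frac{2}{e^{\frac{3}{2}}} - (- \frac{2}{e^{\frac{3}{2}}}) = 1.
So G(u) = 1 - 2 e e^{- \frac{5 u^{2}}{2}}.
Check: d/du[1 - 2 e e^{- \frac{5 u^{2}}{2}}] = 10 e u e^{- \frac{5 u^{2}}{2}} = G'(u).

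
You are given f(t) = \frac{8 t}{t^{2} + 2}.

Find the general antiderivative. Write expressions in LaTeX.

f matches the chain-rule pattern g'(h)*h' with inner function h(t) = 2 t^{2} + 4; substituting u = h(t) collapses the integral.
Check: d/dt[4 \log{\left(2 t^{2} + 4 \right)}] = \frac{8 t}{t^{2} + 2} = f(t).

F(t) = 4 \log{\left(2 t^{2} + 4 \right)} + C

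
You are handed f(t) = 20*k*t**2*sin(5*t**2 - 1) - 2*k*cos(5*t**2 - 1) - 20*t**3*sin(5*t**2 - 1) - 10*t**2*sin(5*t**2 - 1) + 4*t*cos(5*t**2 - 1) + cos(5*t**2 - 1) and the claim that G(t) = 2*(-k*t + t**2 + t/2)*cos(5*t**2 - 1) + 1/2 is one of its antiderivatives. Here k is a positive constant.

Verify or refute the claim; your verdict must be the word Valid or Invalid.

Valid. The derivative of G reproduces f.

d/dt[G] = 20*k*t**2*sin(5*t**2 - 1) - 2*k*cos(5*t**2 - 1) - 20*t**3*sin(5*t**2 - 1) - 10*t**2*sin(5*t**2 - 1) + 4*t*cos(5*t**2 - 1) + cos(5*t**2 - 1)
This equals f(t) exactly, so the claim holds.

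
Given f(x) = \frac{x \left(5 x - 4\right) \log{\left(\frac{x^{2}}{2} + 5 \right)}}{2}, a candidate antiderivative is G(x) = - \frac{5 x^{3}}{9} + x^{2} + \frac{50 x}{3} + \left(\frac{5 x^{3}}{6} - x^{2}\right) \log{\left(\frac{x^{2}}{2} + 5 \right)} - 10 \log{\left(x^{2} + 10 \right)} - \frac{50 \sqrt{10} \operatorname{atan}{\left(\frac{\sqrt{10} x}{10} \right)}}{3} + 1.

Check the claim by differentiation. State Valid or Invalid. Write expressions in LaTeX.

d/dx[G] = \frac{5 x^{2} \log{\left(\frac{x^{2}}{2} + 5 \right)}}{2} - 2 x \log{\left(\frac{x^{2}}{2} + 5 \right)}
This equals f(x) exactly, so the claim holds.

Valid - differentiating G returns exactly f.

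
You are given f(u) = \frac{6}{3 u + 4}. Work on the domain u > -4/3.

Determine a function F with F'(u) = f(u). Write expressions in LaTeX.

An antiderivative is F(u) = 2 \log{\left(\frac{3 u}{2} + 2 \right)}.

Recover f(u) by differentiating a candidate F(u); any mismatch rules it out.
Check: d/du[2 \log{\left(\frac{3 u}{2} + 2 \right)}] = \frac{6}{3 u + 4} = f(u).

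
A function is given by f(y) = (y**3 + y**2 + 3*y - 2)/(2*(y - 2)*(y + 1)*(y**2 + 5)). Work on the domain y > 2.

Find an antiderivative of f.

An antiderivative is F(y) = 8*log(y - 2)/27 + 5*log(y + 1)/36 + 7*log(y**2 + 5)/216 + 59*sqrt(5)*atan(sqrt(5)*y/5)/540.

The denominator factors as 2*(y - 2)*(y + 1)*(y**2 + 5); partial fractions split f into directly integrable pieces: (7*y + 59)/(108*(y**2 + 5)) + 5/(36*(y + 1)) + 8/(27*(y - 2)).
Check: d/dy[8*log(y - 2)/27 + 5*log(y + 1)/36 + 7*log(y**2 + 5)/216 + 59*sqrt(5)*atan(sqrt(5)*y/5)/540] = (y**3 + y**2 + 3*y - 2)/(2*y**4 - 2*y**3 + 6*y**2 - 10*y - 20), which equals f(y).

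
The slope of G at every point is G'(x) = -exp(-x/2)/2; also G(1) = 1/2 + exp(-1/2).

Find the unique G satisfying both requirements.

Differentiate the proposed G(x) back; it has to land on the given G'(x).
A general antiderivative is exp(-x/2) + C.
The condition gives C = 1/2 + exp(-1/2) - (exp(-1/2)) = 1/2.
So G(x) = (exp(x/2) + 2)*exp(-x/2)/2.
Check: d/dx[(exp(x/2) + 2)*exp(-x/2)/2] = -exp(-x/2)/2 = G'(x).

G(x) = (exp(x/2) + 2)*exp(-x/2)/2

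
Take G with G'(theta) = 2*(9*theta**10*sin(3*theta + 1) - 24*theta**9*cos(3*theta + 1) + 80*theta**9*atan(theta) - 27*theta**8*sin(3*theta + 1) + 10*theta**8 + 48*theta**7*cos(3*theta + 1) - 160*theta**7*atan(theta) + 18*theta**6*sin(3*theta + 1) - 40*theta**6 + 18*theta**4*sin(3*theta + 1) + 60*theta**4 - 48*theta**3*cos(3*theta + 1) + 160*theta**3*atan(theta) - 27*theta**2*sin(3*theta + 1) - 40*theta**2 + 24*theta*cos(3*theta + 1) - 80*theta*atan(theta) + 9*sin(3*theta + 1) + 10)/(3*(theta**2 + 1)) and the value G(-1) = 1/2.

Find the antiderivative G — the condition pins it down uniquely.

G(theta) = 4*(theta**2 - 1)**4*(-3*cos(3*theta + 1)/2 + 5*atan(theta))/3 + 1/2

Recognize the product-rule pattern: G'(theta) = u'v + uv' with u = 4*(theta**2 - 1)**4/3, v = -3*cos(3*theta + 1)/2 + 5*atan(theta), so integration by parts undoes it.
A general antiderivative is 4*(theta**2 - 1)**4*(-3*cos(3*theta + 1)/2 + 5*atan(theta))/3 + C.
The condition gives C = 1/2 - (0) = 1/2.
So G(theta) = 4*(theta**2 - 1)**4*(-3*cos(3*theta + 1)/2 + 5*atan(theta))/3 + 1/2.
Check: d/dtheta[4*(theta**2 - 1)**4*(-3*cos(3*theta + 1)/2 + 5*atan(theta))/3 + 1/2] = (18*theta**10*sin(3*theta + 1) - 48*theta**9*cos(3*theta + 1) + 160*theta**9*atan(theta) - 54*theta**8*sin(3*theta + 1) + 20*theta**8 + 96*theta**7*cos(3*theta + 1) - 320*theta**7*atan(theta) + 36*theta**6*sin(3*theta + 1) - 80*theta**6 + 36*theta**4*sin(3*theta + 1) + 120*theta**4 - 96*theta**3*cos(3*theta + 1) + 320*theta**3*atan(theta) - 54*theta**2*sin(3*theta + 1) - 80*theta**2 + 48*theta*cos(3*theta + 1) - 160*theta*atan(theta) + 18*sin(3*theta + 1) + 20)/(3*theta**2 + 3), which equals G'(theta).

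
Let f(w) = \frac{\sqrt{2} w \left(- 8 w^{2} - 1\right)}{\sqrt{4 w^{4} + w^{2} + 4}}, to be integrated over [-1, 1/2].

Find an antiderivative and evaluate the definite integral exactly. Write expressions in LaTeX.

f matches the chain-rule pattern g'(h)*h' with inner function h(w) = 2 w^{4} + \frac{w^{2}}{2} + 2; substituting u = h(w) collapses the integral.
F(w) = - \sqrt{2} \sqrt{4 w^{4} + w^{2} + 4} is an antiderivative of f.
Check: d/dw[- \sqrt{2} \sqrt{4 w^{4} + w^{2} + 4}] = \frac{- 8 \sqrt{2} w^{3} - \sqrt{2} w}{\sqrt{4 w^{4} + w^{2} + 4}}, which equals f(w).
F(1/2) = -3; F(-1) = - 3 \sqrt{2}.
Integral = F(1/2) - F(-1) = -3 + 3 \sqrt{2}.

Antiderivative: F(w) = - \sqrt{2} \sqrt{4 w^{4} + w^{2} + 4}; value = -3 + 3 \sqrt{2}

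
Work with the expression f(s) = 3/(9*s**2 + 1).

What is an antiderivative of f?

An antiderivative is F(s) = atan(3*s).

Differentiate the proposed F(s) back; it has to land on f(s) exactly.
Check: d/ds[atan(3*s)] = 3/(9*s**2 + 1) = f(s).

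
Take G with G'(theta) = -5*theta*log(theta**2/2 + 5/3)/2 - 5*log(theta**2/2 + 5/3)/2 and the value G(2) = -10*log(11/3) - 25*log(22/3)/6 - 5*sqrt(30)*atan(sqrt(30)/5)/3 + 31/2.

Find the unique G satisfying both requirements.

G(theta) = -5*theta**2*log(theta**2/2 + 5/3)/4 + 5*theta**2/4 - 5*theta*log(theta**2/2 + 5/3)/2 + 5*theta - 25*log(theta**2 + 10/3)/6 - 5*sqrt(30)*atan(sqrt(30)*theta/10)/3 + 1/2

Integrate term by term and add the pieces.
A general antiderivative is 5*theta**2/4 + 5*theta + (-5*theta**2/4 - 5*theta/2)*log(theta**2/2 + 5/3) - 25*log(theta**2 + 10/3)/6 - 5*sqrt(30)*atan(sqrt(30)*theta/10)/3 + C.
The condition gives C = -10*log(11/3) - 25*log(22/3)/6 - 5*sqrt(30)*atan(sqrt(30)/5)/3 + 31/2 - (-10*log(11/3) - 25*log(22/3)/6 - 5*sqrt(30)*atan(sqrt(30)/5)/3 + 15) = 1/2.
So G(theta) = -5*theta**2*log(theta**2/2 + 5/3)/4 + 5*theta**2/4 - 5*theta*log(theta**2/2 + 5/3)/2 + 5*theta - 25*log(theta**2 + 10/3)/6 - 5*sqrt(30)*atan(sqrt(30)*theta/10)/3 + 1/2.
Check: d/dtheta[-5*theta**2*log(theta**2/2 + 5/3)/4 + 5*theta**2/4 - 5*theta*log(theta**2/2 + 5/3)/2 + 5*theta - 25*log(theta**2 + 10/3)/6 - 5*sqrt(30)*atan(sqrt(30)*theta/10)/3 + 1/2] = -5*theta*log(3*theta**2 + 10)/2 + 5*theta*log(6)/2 - 5*log(3*theta**2 + 10)/2 + 5*log(6)/2, which equals G'(theta).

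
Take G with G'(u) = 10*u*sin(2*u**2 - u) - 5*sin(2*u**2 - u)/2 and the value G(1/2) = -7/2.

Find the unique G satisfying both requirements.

G(u) = (-5*cos(2*u**2 - u) - 2)/2

G'(u) matches the chain-rule pattern g'(h)*h' with inner function h(u) = 2*u**2 - u; substituting w = h(u) collapses the integral.
A general antiderivative is -5*cos(2*u**2 - u)/2 + C.
The condition gives C = -7/2 - (-5/2) = -1.
So G(u) = (-5*cos(2*u**2 - u) - 2)/2.
Check: d/du[(-5*cos(2*u**2 - u) - 2)/2] = 10*u*sin(2*u**2 - u) - 5*sin(2*u**2 - u)/2 = G'(u).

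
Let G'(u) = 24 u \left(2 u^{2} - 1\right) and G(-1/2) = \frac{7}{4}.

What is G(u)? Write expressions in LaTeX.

The substitution w = 4 u^{2} - 2 works: G'(u) is exactly (dG/dw)*(dw/du) for that inner function.
A general antiderivative is \frac{3 \left(4 u^{2} - 2\right)^{2}}{4} + C.
The condition gives C = \frac{7}{4} - (\frac{3}{4}) = 1.
So G(u) = 3 \left(2 u^{2} - 1\right)^{2} + 1.
Check: d/du[3 \left(2 u^{2} - 1\right)^{2} + 1] = 48 u^{3} - 24 u, which equals G'(u).

G(u) = 3 \left(2 u^{2} - 1\right)^{2} + 1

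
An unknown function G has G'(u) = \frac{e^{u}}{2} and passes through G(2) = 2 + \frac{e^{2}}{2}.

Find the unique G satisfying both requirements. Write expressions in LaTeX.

G(u) = \frac{e^{u} + 4}{2}

Any candidate G(u) must reproduce the stated G'(u) exactly.
A general antiderivative is \frac{e^{u}}{2} + C.
The condition gives C = 2 + \frac{e^{2}}{2} - (\frac{e^{2}}{2}) = 2.
So G(u) = \frac{e^{u} + 4}{2}.
Check: d/du[\frac{e^{u} + 4}{2}] = \frac{e^{u}}{2} = G'(u).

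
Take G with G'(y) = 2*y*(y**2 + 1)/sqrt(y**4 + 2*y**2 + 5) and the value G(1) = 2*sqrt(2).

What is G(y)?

G(y) = sqrt(y**4 + 2*y**2 + 5)

G'(y) matches the chain-rule pattern g'(h)*h' with inner function h(y) = y**4 + 2*y**2 + 5; substituting u = h(y) collapses the integral.
A general antiderivative is sqrt(y**4 + 2*y**2 + 5) + C.
The condition gives C = 2*sqrt(2) - (2*sqrt(2)) = 0.
So G(y) = sqrt(y**4 + 2*y**2 + 5).
Check: d/dy[sqrt(y**4 + 2*y**2 + 5)] = (2*y**3 + 2*y)/sqrt(y**4 + 2*y**2 + 5), which equals G'(y).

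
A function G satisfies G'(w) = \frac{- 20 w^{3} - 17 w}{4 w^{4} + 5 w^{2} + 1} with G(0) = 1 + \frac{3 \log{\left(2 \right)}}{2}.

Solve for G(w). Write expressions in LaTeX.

G(w) = - 2 \log{\left(2 w^{2} + \frac{1}{2} \right)} - \frac{\log{\left(2 w^{2} + 2 \right)}}{2} + 1

Differentiate the proposed G(w) back; it has to land on the given G'(w).
A general antiderivative is - 2 \log{\left(2 w^{2} + \frac{1}{2} \right)} - \frac{\log{\left(2 w^{2} + 2 \right)}}{2} + C.
The condition gives C = 1 + \frac{3 \log{\left(2 \right)}}{2} - (\frac{3 \log{\left(2 \right)}}{2}) = 1.
So G(w) = - 2 \log{\left(2 w^{2} + \frac{1}{2} \right)} - \frac{\log{\left(2 w^{2} + 2 \right)}}{2} + 1.
Check: d/dw[- 2 \log{\left(2 w^{2} + \frac{1}{2} \right)} - \frac{\log{\left(2 w^{2} + 2 \right)}}{2} + 1] = \frac{- 20 w^{3} - 17 w}{4 w^{4} + 5 w^{2} + 1} = G'(w).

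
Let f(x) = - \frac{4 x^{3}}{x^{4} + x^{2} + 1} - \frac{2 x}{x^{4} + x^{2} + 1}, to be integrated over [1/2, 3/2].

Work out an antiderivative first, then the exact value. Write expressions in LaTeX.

The substitution u = 2 x^{4} + 2 x^{2} + 2 works: f is exactly (dF/du)*(du/dx) for that inner function.
F(x) = - \log{\left(2 x^{4} + 2 x^{2} + 2 \right)} is an antiderivative of f.
Check: d/dx[- \log{\left(2 x^{4} + 2 x^{2} + 2 \right)}] = \frac{- 4 x^{3} - 2 x}{x^{4} + x^{2} + 1}, which equals f(x).
F(3/2) = - \log{\left(\frac{133}{8} \right)}; F(1/2) = - \log{\left(\frac{21}{8} \right)}.
Integral = F(3/2) - F(1/2) = - \log{\left(\frac{133}{8} \right)} + \log{\left(\frac{21}{8} \right)}.

Antiderivative: F(x) = - \log{\left(2 x^{4} + 2 x^{2} + 2 \right)}; value = - \log{\left(\frac{133}{8} \right)} + \log{\left(\frac{21}{8} \right)}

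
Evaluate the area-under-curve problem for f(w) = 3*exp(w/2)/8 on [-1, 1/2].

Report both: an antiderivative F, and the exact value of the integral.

Antiderivative: F(w) = 3*exp(w/2)/4; value = -3*exp(-1/2)/4 + 3*exp(1/4)/4

A candidate is checked by its d/dw: the result must match f(w).
F(w) = 3*exp(w/2)/4 is an antiderivative of f.
Check: d/dw[3*exp(w/2)/4] = 3*exp(w/2)/8 = f(w).
F(1/2) = 3*exp(1/4)/4; F(-1) = 3*exp(-1/2)/4.
Integral = F(1/2) - F(-1) = -3*exp(-1/2)/4 + 3*exp(1/4)/4.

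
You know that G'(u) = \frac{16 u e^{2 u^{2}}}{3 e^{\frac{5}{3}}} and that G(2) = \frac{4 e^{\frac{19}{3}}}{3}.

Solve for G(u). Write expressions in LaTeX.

The substitution w = 2 u^{2} - \frac{5}{3} works: G'(u) is exactly (dG/dw)*(dw/du) for that inner function.
A general antiderivative is \frac{4 e^{2 u^{2} - \frac{5}{3}}}{3} + C.
The condition gives C = \frac{4 e^{\frac{19}{3}}}{3} - (\frac{4 e^{\frac{19}{3}}}{3}) = 0.
So G(u) = \frac{4 e^{2 u^{2}}}{3 e^{\frac{5}{3}}}.
Check: d/du[\frac{4 e^{2 u^{2}}}{3 e^{\frac{5}{3}}}] = \frac{16 u e^{2 u^{2}}}{3 e^{\frac{5}{3}}} = G'(u).

G(u) = \frac{4 e^{2 u^{2}}}{3 e^{\frac{5}{3}}}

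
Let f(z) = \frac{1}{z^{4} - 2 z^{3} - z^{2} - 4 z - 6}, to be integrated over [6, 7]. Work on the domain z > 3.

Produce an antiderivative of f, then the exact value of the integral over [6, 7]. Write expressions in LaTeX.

Antiderivative: F(z) = \frac{\log{\left(z - 3 \right)}}{44} - \frac{\log{\left(z + 1 \right)}}{12} + \frac{\log{\left(z^{2} + 2 \right)}}{33} - \frac{5 \sqrt{2} \operatorname{atan}{\left(\frac{\sqrt{2} z}{2} \right)}}{66}; value = - \frac{\log{\left(8 \right)}}{12} - \frac{5 \sqrt{2} \operatorname{atan}{\left(\frac{7 \sqrt{2}}{2} \right)}}{66} - \frac{\log{\left(38 \right)}}{33} - \frac{\log{\left(3 \right)}}{44} + \frac{\log{\left(4 \right)}}{44} + \frac{\log{\left(51 \right)}}{33} + \frac{5 \sqrt{2} \operatorname{atan}{\left(3 \sqrt{2} \right)}}{66} + \frac{\log{\left(7 \right)}}{12}

Factor the denominator (\left(z - 3\right) \left(z + 1\right) \left(z^{2} + 2\right)) and decompose: f = \frac{2 z - 5}{33 \left(z^{2} + 2\right)} - \frac{1}{12 \left(z + 1\right)} + \frac{1}{44 \left(z - 3\right)}; each piece integrates to a log, atan, or power term.
F(z) = \frac{\log{\left(z - 3 \right)}}{44} - \frac{\log{\left(z + 1 \right)}}{12} + \frac{\log{\left(z^{2} + 2 \right)}}{33} - \frac{5 \sqrt{2} \operatorname{atan}{\left(\frac{\sqrt{2} z}{2} \right)}}{66} is an antiderivative of f.
Check: d/dz[\frac{\log{\left(z - 3 \right)}}{44} - \frac{\log{\left(z + 1 \right)}}{12} + \frac{\log{\left(z^{2} + 2 \right)}}{33} - \frac{5 \sqrt{2} \operatorname{atan}{\left(\frac{\sqrt{2} z}{2} \right)}}{66}] = \frac{1}{z^{4} - 2 z^{3} - z^{2} - 4 z - 6} = f(z).
F(7) = - \frac{\log{\left(8 \right)}}{12} - \frac{5 \sqrt{2} \operatorname{atan}{\left(\frac{7 \sqrt{2}}{2} \right)}}{66} + \frac{\log{\left(4 \right)}}{44} + \frac{\log{\left(51 \right)}}{33}; F(6) = - \frac{\log{\left(7 \right)}}{12} - \frac{5 \sqrt{2} \operatorname{atan}{\left(3 \sqrt{2} \right)}}{66} + \frac{\log{\left(3 \right)}}{44} + \frac{\log{\left(38 \right)}}{33}.
Integral = F(7) - F(6) = - \frac{\log{\left(8 \right)}}{12} - \frac{5 \sqrt{2} \operatorname{atan}{\left(\frac{7 \sqrt{2}}{2} \right)}}{66} - \frac{\log{\left(38 \right)}}{33} - \frac{\log{\left(3 \right)}}{44} + \frac{\log{\left(4 \right)}}{44} + \frac{\log{\left(51 \right)}}{33} + \frac{5 \sqrt{2} \operatorname{atan}{\left(3 \sqrt{2} \right)}}{66} + \frac{\log{\left(7 \right)}}{12}.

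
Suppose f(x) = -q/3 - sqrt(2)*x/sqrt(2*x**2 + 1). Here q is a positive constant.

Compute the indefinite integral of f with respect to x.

F(x) = -q*x/3 - sqrt(x**2 + 1/2) + C

Whatever form F(x) takes, F'(x) = f(x) is non-negotiable.
Check: d/dx[-q*x/3 - sqrt(x**2 + 1/2)] = (-q*sqrt(2*x**2 + 1) - 3*sqrt(2)*x)/(3*sqrt(2*x**2 + 1)), which equals f(x).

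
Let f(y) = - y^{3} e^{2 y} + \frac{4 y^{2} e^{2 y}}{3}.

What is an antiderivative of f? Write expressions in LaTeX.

An antiderivative is F(y) = - \frac{y^{3} e^{2 y}}{2} + \frac{17 y^{2} e^{2 y}}{12} - \frac{17 y e^{2 y}}{12} + \frac{17 e^{2 y}}{24}.

Recognize the product-rule pattern: f = u'v + uv' with u = - \frac{y^{3}}{2} + \frac{17 y^{2}}{12} - \frac{17 y}{12} + \frac{17}{24}, v = e^{2 y}, so integration by parts undoes it.
Check: d/dy[- \frac{y^{3} e^{2 y}}{2} + \frac{17 y^{2} e^{2 y}}{12} - \frac{17 y e^{2 y}}{12} + \frac{17 e^{2 y}}{24}] = - y^{3} e^{2 y} + \frac{4 y^{2} e^{2 y}}{3} = f(y).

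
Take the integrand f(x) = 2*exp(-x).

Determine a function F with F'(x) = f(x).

An antiderivative is F(x) = -2*exp(-x).

Differentiate the proposed F(x) back; it has to land on f(x) exactly.
Check: d/dx[-2*exp(-x)] = 2*exp(-x) = f(x).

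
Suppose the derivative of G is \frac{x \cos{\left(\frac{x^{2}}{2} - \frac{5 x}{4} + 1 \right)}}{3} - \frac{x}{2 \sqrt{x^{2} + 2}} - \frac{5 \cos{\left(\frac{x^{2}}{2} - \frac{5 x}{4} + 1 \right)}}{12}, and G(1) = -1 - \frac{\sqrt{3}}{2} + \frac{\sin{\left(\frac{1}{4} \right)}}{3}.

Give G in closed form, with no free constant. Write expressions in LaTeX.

G(x) = - \frac{\sqrt{x^{2} + 2}}{2} + \frac{\sin{\left(\frac{x^{2}}{2} - \frac{5 x}{4} + 1 \right)}}{3} - 1

Integrate term by term and add the pieces.
A general antiderivative is - \frac{\sqrt{x^{2} + 2}}{2} + \frac{\sin{\left(\frac{x^{2}}{2} - \frac{5 x}{4} + 1 \right)}}{3} + C.
The condition gives C = -1 - \frac{\sqrt{3}}{2} + \frac{\sin{\left(\frac{1}{4} \right)}}{3} - (- \frac{\sqrt{3}}{2} + \frac{\sin{\left(\frac{1}{4} \right)}}{3}) = -1.
So G(x) = - \frac{\sqrt{x^{2} + 2}}{2} + \frac{\sin{\left(\frac{x^{2}}{2} - \frac{5 x}{4} + 1 \right)}}{3} - 1.
Check: d/dx[- \frac{\sqrt{x^{2} + 2}}{2} + \frac{\sin{\left(\frac{x^{2}}{2} - \frac{5 x}{4} + 1 \right)}}{3} - 1] = \frac{4 x \sqrt{x^{2} + 2} \cos{\left(\frac{x^{2}}{2} - \frac{5 x}{4} + 1 \right)} - 6 x - 5 \sqrt{x^{2} + 2} \cos{\left(\frac{x^{2}}{2} - \frac{5 x}{4} + 1 \right)}}{12 \sqrt{x^{2} + 2}}, which equals G'(x).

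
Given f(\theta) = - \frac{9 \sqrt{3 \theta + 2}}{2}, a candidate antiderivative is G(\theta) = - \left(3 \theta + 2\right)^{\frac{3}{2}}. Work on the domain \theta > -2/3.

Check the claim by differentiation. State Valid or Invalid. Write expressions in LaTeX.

Valid - the claim checks out under differentiation.

d/d\theta[G] = - \frac{9 \sqrt{3 \theta + 2}}{2}
This equals f(\theta) exactly, so the claim holds.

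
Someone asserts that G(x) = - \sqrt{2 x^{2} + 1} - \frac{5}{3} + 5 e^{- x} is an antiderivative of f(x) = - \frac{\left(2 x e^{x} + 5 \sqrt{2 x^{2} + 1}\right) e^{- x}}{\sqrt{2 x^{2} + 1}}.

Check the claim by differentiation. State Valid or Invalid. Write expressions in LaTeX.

d/dx[G] = \frac{\left(- 2 x e^{x} - 5 \sqrt{2 x^{2} + 1}\right) e^{- x}}{\sqrt{2 x^{2} + 1}}
This equals f(x) exactly, so the claim holds.

Valid: G'(x) = f(x).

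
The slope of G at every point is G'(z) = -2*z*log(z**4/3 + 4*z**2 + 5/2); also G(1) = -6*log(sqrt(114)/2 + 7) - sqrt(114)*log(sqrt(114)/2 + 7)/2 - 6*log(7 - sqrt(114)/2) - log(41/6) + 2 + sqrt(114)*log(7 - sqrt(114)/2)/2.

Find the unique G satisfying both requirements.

G(z) = -(2*z**2*log(z**4/3 + 4*z**2 + 5/2) - 4*z**2 - sqrt(114)*log(z**2 - sqrt(114)/2 + 6) + 12*log(z**2 - sqrt(114)/2 + 6) + sqrt(114)*log(z**2 + sqrt(114)/2 + 6) + 12*log(z**2 + sqrt(114)/2 + 6))/2

Any candidate G(z) must reproduce the stated G'(z) exactly.
A general antiderivative is -z**2*log(z**4/3 + 4*z**2 + 5/2) + 2*z**2 + (-6 + sqrt(114)/2)*log(z**2 - sqrt(114)/2 + 6) + (-6 - sqrt(114)/2)*log(z**2 + sqrt(114)/2 + 6) + C.
The condition gives C = -6*log(sqrt(114)/2 + 7) - sqrt(114)*log(sqrt(114)/2 + 7)/2 - 6*log(7 - sqrt(114)/2) - log(41/6) + 2 + sqrt(114)*log(7 - sqrt(114)/2)/2 - (-6*log(sqrt(114)/2 + 7) - sqrt(114)*log(sqrt(114)/2 + 7)/2 - 6*log(7 - sqrt(114)/2) - log(41/6) + 2 + sqrt(114)*log(7 - sqrt(114)/2)/2) = 0.
So G(z) = -(2*z**2*log(z**4/3 + 4*z**2 + 5/2) - 4*z**2 - sqrt(114)*log(z**2 - sqrt(114)/2 + 6) + 12*log(z**2 - sqrt(114)/2 + 6) + sqrt(114)*log(z**2 + sqrt(114)/2 + 6) + 12*log(z**2 + sqrt(114)/2 + 6))/2.
Check: d/dz[-(2*z**2*log(z**4/3 + 4*z**2 + 5/2) - 4*z**2 - sqrt(114)*log(z**2 - sqrt(114)/2 + 6) + 12*log(z**2 - sqrt(114)/2 + 6) + sqrt(114)*log(z**2 + sqrt(114)/2 + 6) + 12*log(z**2 + sqrt(114)/2 + 6))/2] = -2*z*log(z**4/3 + 4*z**2 + 5/2) = G'(z).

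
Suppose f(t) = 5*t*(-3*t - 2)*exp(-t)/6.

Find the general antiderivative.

F(t) = (15*t**2 + 40*t + 40)*exp(-t)/6 + C

Recognize the product-rule pattern: f = u'v + uv' with u = 5*t**2/2 + 20*t/3 + 20/3, v = exp(-t), so integration by parts undoes it.
Check: d/dt[(15*t**2 + 40*t + 40)*exp(-t)/6] = (-15*t**2 - 10*t)*exp(-t)/6, which equals f(t).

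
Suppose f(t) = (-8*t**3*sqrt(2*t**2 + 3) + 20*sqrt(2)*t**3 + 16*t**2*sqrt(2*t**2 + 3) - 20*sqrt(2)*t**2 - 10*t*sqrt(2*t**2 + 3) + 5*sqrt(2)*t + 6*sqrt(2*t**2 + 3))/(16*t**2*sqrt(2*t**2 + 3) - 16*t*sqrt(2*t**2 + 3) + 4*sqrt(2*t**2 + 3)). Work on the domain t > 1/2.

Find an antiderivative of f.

Differentiate the proposed F(t) back; it has to land on f(t) exactly.
Check: d/dt[-t**2/4 + t/2 + 5*sqrt(t**2 + 3/2)/4 - 1/(2*(2*t - 1))] = (-8*t**3*sqrt(2*t**2 + 3) + 20*sqrt(2)*t**3 + 16*t**2*sqrt(2*t**2 + 3) - 20*sqrt(2)*t**2 - 10*t*sqrt(2*t**2 + 3) + 5*sqrt(2)*t + 6*sqrt(2*t**2 + 3))/(16*t**2*sqrt(2*t**2 + 3) - 16*t*sqrt(2*t**2 + 3) + 4*sqrt(2*t**2 + 3)) = f(t).

An antiderivative is F(t) = -t**2/4 + t/2 + 5*sqrt(t**2 + 3/2)/4 - 1/(2*(2*t - 1)).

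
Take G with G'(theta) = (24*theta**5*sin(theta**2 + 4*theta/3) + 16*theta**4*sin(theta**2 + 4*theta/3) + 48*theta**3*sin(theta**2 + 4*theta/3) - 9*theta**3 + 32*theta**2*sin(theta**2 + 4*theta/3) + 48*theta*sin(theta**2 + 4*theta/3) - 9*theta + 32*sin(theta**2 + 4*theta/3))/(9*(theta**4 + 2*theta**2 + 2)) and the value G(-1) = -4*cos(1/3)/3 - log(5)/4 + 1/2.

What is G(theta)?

Any candidate G(theta) must reproduce the stated G'(theta) exactly.
A general antiderivative is -log(theta**4 + 2*theta**2 + 2)/4 - 4*cos(theta**2 + 4*theta/3)/3 + C.
The condition gives C = -4*cos(1/3)/3 - log(5)/4 + 1/2 - (-4*cos(1/3)/3 - log(5)/4) = 1/2.
So G(theta) = -(3*log(theta**4 + 2*theta**2 + 2) + 16*cos(theta**2 + 4*theta/3) - 6)/12.
Check: d/dtheta[-(3*log(theta**4 + 2*theta**2 + 2) + 16*cos(theta**2 + 4*theta/3) - 6)/12] = (24*theta**5*sin(theta**2 + 4*theta/3) + 16*theta**4*sin(theta**2 + 4*theta/3) + 48*theta**3*sin(theta**2 + 4*theta/3) - 9*theta**3 + 32*theta**2*sin(theta**2 + 4*theta/3) + 48*theta*sin(theta**2 + 4*theta/3) - 9*theta + 32*sin(theta**2 + 4*theta/3))/(9*theta**4 + 18*theta**2 + 18), which equals G'(theta).

G(theta) = -(3*log(theta**4 + 2*theta**2 + 2) + 16*cos(theta**2 + 4*theta/3) - 6)/12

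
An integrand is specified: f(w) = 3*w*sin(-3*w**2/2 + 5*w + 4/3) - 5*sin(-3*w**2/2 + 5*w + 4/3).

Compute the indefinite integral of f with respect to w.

F(w) = cos(-3*w**2/2 + 5*w + 4/3) + C

The substitution u = -3*w**2/2 + 5*w + 4/3 works: f is exactly (dF/du)*(du/dw) for that inner function.
Check: d/dw[cos(-3*w**2/2 + 5*w + 4/3)] = 3*w*sin(-3*w**2/2 + 5*w + 4/3) - 5*sin(-3*w**2/2 + 5*w + 4/3) = f(w).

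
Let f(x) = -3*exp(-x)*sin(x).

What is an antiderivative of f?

A candidate is checked by its d/dx: the result must match f(x).
Check: d/dx[3*exp(-x)*sin(x)/2 + 3*exp(-x)*cos(x)/2] = -3*exp(-x)*sin(x) = f(x).

An antiderivative is F(x) = 3*exp(-x)*sin(x)/2 + 3*exp(-x)*cos(x)/2.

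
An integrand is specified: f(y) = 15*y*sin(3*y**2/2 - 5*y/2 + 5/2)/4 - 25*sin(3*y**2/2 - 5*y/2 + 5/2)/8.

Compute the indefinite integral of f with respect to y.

f matches the chain-rule pattern g'(h)*h' with inner function h(y) = 3*y**2/2 - 5*y/2 + 5/2; substituting u = h(y) collapses the integral.
Check: d/dy[-5*cos(3*y**2/2 - 5*y/2 + 5/2)/4] = 15*y*sin(3*y**2/2 - 5*y/2 + 5/2)/4 - 25*sin(3*y**2/2 - 5*y/2 + 5/2)/8 = f(y).

F(y) = -5*cos(3*y**2/2 - 5*y/2 + 5/2)/4 + C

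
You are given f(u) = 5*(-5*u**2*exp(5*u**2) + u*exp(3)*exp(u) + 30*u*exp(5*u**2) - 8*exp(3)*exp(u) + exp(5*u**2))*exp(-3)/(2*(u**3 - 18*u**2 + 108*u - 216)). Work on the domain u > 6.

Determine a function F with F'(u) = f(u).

f has the shape v'r + vr' for v = 5/(u - 6)**2 and r = exp(u)/2 - exp(5*u**2 - 3)/4 — it is the derivative of the product v*r.
Check: d/du[-5*(-2*exp(u) + exp(-3)*exp(5*u**2))/(4*(u - 6)**2)] = (-25*u**2*exp(5*u**2) + 5*u*exp(3)*exp(u) + 150*u*exp(5*u**2) - 40*exp(3)*exp(u) + 5*exp(5*u**2))/(2*u**3*exp(3) - 36*u**2*exp(3) + 216*u*exp(3) - 432*exp(3)), which equals f(u).

An antiderivative is F(u) = -5*(-2*exp(u) + exp(-3)*exp(5*u**2))/(4*(u - 6)**2).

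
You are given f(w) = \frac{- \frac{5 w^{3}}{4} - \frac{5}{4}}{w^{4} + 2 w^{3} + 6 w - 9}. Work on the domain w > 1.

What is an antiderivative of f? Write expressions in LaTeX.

An antiderivative is F(w) = - \frac{5 \log{\left(w - 1 \right)}}{32} - \frac{65 \log{\left(w + 3 \right)}}{96} - \frac{5 \log{\left(w^{2} + 3 \right)}}{24} + \frac{5 \sqrt{3} \operatorname{atan}{\left(\frac{\sqrt{3} w}{3} \right)}}{24}.

The denominator factors as 4 \left(w - 1\right) \left(w + 3\right) \left(w^{2} + 3\right); partial fractions split f into directly integrable pieces: - \frac{5 \left(2 w - 3\right)}{24 \left(w^{2} + 3\right)} - \frac{65}{96 \left(w + 3\right)} - \frac{5}{32 \left(w - 1\right)}.
Check: d/dw[- \frac{5 \log{\left(w - 1 \right)}}{32} - \frac{65 \log{\left(w + 3 \right)}}{96} - \frac{5 \log{\left(w^{2} + 3 \right)}}{24} + \frac{5 \sqrt{3} \operatorname{atan}{\left(\frac{\sqrt{3} w}{3} \right)}}{24}] = \frac{- 5 w^{3} - 5}{4 w^{4} + 8 w^{3} + 24 w - 36}, which equals f(w).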